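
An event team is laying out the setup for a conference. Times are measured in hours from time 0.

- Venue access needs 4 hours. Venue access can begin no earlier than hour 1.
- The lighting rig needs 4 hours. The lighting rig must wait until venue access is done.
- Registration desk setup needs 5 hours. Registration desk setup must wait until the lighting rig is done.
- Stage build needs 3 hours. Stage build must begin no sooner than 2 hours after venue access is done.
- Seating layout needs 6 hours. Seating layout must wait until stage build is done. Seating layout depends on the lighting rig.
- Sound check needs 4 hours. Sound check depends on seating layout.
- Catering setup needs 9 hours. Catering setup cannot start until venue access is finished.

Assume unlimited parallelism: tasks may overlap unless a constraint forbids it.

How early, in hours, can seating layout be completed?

After its own release at hour 1, venue access can start at hour 1 and finishes at hour 5.
The lighting rig waits on venue access (finishes hour 5), so it starts at hour 5 and finishes at 5 + 4 = hour 9.
Stage build waits on venue access (finishes hour 5, plus 2-hour gap → hour 7), so it starts at hour 7 and finishes at 7 + 3 = hour 10.
Seating layout cannot start until stage build (finishes hour 10); the lighting rig (finishes hour 9). The controlling bound is hour 10, so seating layout finishes at 10 + 6 = hour 16.

16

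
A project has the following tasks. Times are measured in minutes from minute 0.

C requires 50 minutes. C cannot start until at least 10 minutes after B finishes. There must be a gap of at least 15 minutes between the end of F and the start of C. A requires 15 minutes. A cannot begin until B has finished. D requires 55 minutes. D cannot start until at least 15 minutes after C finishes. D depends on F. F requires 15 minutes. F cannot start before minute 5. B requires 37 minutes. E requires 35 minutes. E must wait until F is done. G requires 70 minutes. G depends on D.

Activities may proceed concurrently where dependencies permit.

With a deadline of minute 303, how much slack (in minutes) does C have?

66

After its own release at minute 5, F can start at minute 5 and finishes at minute 20.
B has no prerequisites, so it starts at minute 0 and finishes at minute 37.
For C: B (finishes minute 37, plus 10-minute gap → minute 47); F (finishes minute 20, plus 15-minute gap → minute 35). Taking the maximum gives a start of minute 47, and it finishes at 47 + 50 = minute 97.

Working backward from the deadline:
Nothing follows G; the deadline of minute 303 is its only limit. It must start by 303 − 70 = minute 233.
D must finish before G (must start by minute 233). With a 55-minute duration, D must start by 233 − 55 = minute 178.
C feeds into D (must start by minute 178, minus 15-minute gap → minute 163); so C must finish by minute 163 and therefore start by minute 113.
So C can start as early as minute 47 and as late as minute 113, giving 113 − 47 = 66 minutes of slack.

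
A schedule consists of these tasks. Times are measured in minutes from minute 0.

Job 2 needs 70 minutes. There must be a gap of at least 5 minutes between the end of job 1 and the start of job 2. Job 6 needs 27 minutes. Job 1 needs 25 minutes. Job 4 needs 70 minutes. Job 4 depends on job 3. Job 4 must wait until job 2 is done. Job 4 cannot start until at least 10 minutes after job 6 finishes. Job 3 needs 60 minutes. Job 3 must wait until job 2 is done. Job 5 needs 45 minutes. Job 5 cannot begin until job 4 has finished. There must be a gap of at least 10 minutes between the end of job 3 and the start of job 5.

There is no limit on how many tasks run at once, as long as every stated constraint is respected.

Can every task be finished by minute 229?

No

Nothing blocks job 6, so it runs from minute 0 to minute 27.
Job 1 can start immediately at minute 0; it finishes at minute 25.
Job 2 cannot begin until job 1 (finishes minute 25, plus 5-minute gap → minute 30). It runs from minute 30 to 30 + 70 = minute 100.
Job 3 cannot begin until job 2 (finishes minute 100). It runs from minute 100 to 100 + 60 = minute 160.
Job 4 needs all of job 3 (finishes minute 160); job 2 (finishes minute 100); job 6 (finishes minute 27, plus 10-minute gap → minute 37). That puts its earliest start at minute 160; it finishes at 160 + 70 = minute 230.
Job 5 cannot start until job 4 (finishes minute 230); job 3 (finishes minute 160, plus 10-minute gap → minute 170). The controlling bound is minute 230, so job 5 finishes at 230 + 45 = minute 275.
The earliest everything can be done is minute 275, which is after the deadline of 229, so it is not possible.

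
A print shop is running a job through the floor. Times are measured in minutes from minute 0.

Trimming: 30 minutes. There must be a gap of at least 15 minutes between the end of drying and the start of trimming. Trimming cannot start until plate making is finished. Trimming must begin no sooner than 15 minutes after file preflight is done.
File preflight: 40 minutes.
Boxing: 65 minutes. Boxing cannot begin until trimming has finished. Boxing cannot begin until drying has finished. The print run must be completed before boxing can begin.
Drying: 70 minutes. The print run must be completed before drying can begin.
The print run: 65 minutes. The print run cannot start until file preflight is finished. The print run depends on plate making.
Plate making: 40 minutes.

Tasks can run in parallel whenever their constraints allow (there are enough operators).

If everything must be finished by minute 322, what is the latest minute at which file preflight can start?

37

Boxing has no dependents, so it just needs to finish by minute 322. Starting by 322 − 65 = minute 257 achieves that.
Trimming has to be done before boxing (must start by minute 257). That means finishing by minute 257, i.e. starting by 257 − 30 = minute 227.
Drying must finish in time for trimming (must start by minute 227, minus 15-minute gap → minute 212); boxing (must start by minute 257). The tightest is minute 212, so drying must start by 212 − 70 = minute 142.
The print run must finish in time for drying (must start by minute 142); boxing (must start by minute 257). The tightest is minute 142, so the print run must start by 142 − 65 = minute 77.
For file preflight: the print run (must start by minute 77); trimming (must start by minute 227, minus 15-minute gap → minute 212). The most restrictive is minute 77; with a 40-minute duration, file preflight must start by minute 37.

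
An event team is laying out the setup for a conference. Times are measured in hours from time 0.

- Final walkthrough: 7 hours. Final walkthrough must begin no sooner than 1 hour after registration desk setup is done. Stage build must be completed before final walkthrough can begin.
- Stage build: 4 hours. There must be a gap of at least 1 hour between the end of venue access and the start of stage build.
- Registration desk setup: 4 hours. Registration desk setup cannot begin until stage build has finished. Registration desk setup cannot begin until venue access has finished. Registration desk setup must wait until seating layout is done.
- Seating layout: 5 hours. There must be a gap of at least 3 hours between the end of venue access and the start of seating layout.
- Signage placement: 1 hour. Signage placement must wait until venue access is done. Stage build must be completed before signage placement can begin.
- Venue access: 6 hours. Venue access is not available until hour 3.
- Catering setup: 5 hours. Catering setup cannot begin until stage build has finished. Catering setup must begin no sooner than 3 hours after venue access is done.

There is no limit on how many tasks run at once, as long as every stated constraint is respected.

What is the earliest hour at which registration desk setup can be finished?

21

Venue access waits on its own release at hour 3, so it starts at hour 3 and finishes at 3 + 6 = hour 9.
Seating layout cannot begin until venue access (finishes hour 9, plus 3-hour gap → hour 12). It runs from hour 12 to 12 + 5 = hour 17.
Stage build waits on venue access (finishes hour 9, plus 1-hour gap → hour 10), so it starts at hour 10 and finishes at 10 + 4 = hour 14.
For registration desk setup: stage build (finishes hour 14); venue access (finishes hour 9); seating layout (finishes hour 17). Taking the maximum gives a start of hour 17, and it finishes at 17 + 4 = hour 21.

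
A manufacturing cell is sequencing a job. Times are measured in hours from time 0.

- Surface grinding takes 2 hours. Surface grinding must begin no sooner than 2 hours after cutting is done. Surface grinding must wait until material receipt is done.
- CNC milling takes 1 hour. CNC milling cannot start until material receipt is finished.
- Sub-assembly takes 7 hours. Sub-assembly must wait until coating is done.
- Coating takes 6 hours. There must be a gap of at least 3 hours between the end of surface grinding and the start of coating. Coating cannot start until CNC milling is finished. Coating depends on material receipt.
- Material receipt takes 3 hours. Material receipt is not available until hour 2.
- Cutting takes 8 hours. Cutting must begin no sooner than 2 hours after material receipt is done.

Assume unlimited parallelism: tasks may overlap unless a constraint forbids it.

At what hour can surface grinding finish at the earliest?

19

Material receipt waits on its own release at hour 2, so it starts at hour 2 and finishes at 2 + 3 = hour 5.
After material receipt (finishes hour 5, plus 2-hour gap → hour 7), cutting can start at hour 7 and finishes at hour 15.
Surface grinding cannot start until cutting (finishes hour 15, plus 2-hour gap → hour 17); material receipt (finishes hour 5). The controlling bound is hour 17, so surface grinding finishes at 17 + 2 = hour 19.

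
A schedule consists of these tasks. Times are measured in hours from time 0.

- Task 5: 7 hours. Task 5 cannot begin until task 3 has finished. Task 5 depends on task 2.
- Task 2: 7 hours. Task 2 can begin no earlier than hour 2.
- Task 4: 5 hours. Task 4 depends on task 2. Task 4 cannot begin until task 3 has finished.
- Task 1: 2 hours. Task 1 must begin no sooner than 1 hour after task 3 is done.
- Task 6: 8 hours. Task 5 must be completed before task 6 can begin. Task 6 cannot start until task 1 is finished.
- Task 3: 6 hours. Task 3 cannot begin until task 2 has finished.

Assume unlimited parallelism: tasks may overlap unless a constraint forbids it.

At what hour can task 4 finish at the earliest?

Task 2 cannot begin until its own release at hour 2. It runs from hour 2 to 2 + 7 = hour 9.
Task 3 cannot begin until task 2 (finishes hour 9). It runs from hour 9 to 9 + 6 = hour 15.
Task 4 cannot start until task 2 (finishes hour 9); task 3 (finishes hour 15). The controlling bound is hour 15, so task 4 finishes at 15 + 5 = hour 20.

20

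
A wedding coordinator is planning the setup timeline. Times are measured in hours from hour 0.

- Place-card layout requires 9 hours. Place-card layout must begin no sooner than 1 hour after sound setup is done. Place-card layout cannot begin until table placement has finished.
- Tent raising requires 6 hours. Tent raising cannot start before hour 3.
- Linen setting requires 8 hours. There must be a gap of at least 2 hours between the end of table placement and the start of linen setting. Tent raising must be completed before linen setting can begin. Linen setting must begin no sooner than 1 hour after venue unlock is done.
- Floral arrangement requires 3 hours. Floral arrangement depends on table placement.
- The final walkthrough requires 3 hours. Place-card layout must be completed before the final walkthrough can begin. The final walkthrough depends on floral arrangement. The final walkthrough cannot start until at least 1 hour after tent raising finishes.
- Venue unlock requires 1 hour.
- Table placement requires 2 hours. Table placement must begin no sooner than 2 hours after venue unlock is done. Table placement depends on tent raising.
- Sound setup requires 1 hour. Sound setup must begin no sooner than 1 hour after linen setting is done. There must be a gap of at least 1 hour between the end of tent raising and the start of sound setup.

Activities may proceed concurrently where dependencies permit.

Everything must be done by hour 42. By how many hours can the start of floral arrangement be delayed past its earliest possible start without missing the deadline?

25

After its own release at hour 3, tent raising can start at hour 3 and finishes at hour 9.
Nothing blocks venue unlock, so it runs from hour 0 to hour 1.
Table placement cannot start until venue unlock (finishes hour 1, plus 2-hour gap → hour 3); tent raising (finishes hour 9). The controlling bound is hour 9, so table placement finishes at 9 + 2 = hour 11.
After table placement (finishes hour 11), floral arrangement can start at hour 11 and finishes at hour 14.

Working backward from the deadline:
The final walkthrough must finish by hour 42; it takes 3 hours, so it must start by 42 − 3 = hour 39.
Floral arrangement must finish before the final walkthrough (must start by hour 39). With a 3-hour duration, floral arrangement must start by 39 − 3 = hour 36.
So floral arrangement can start as early as hour 11 and as late as hour 36, giving 36 − 11 = 25 hours of slack.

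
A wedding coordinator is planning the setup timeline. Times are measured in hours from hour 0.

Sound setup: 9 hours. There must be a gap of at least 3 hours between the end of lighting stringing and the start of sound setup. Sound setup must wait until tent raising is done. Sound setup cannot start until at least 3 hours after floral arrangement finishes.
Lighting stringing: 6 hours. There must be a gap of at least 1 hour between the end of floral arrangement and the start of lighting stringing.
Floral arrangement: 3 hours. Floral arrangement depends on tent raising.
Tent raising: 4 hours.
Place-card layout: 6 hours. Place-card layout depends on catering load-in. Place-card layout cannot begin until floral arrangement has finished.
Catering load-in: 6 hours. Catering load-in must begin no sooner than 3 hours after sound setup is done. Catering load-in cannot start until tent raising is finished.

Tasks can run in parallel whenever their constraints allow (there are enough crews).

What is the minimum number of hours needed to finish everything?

Nothing blocks tent raising, so it runs from hour 0 to hour 4.
Floral arrangement cannot begin until tent raising (finishes hour 4). It runs from hour 4 to 4 + 3 = hour 7.
Lighting stringing cannot begin until floral arrangement (finishes hour 7, plus 1-hour gap → hour 8). It runs from hour 8 to 8 + 6 = hour 14.
Sound setup has to wait for lighting stringing (finishes hour 14, plus 3-hour gap → hour 17); tent raising (finishes hour 4); floral arrangement (finishes hour 7, plus 3-hour gap → hour 10). The latest of these is hour 17, so sound setup runs hour 17 to 17 + 9 = hour 26.
Catering load-in cannot start until sound setup (finishes hour 26, plus 3-hour gap → hour 29); tent raising (finishes hour 4). The controlling bound is hour 29, so catering load-in finishes at 29 + 6 = hour 35.
Place-card layout needs all of catering load-in (finishes hour 35); floral arrangement (finishes hour 7). That puts its earliest start at hour 35; it finishes at 35 + 6 = hour 41.
All tasks are finished once the last one completes. Finish times: Tent raising at 4, Floral arrangement at 7, Lighting stringing at 14, Sound setup at 26, Catering load-in at 35, Place-card layout at 41. The latest is hour 41.

41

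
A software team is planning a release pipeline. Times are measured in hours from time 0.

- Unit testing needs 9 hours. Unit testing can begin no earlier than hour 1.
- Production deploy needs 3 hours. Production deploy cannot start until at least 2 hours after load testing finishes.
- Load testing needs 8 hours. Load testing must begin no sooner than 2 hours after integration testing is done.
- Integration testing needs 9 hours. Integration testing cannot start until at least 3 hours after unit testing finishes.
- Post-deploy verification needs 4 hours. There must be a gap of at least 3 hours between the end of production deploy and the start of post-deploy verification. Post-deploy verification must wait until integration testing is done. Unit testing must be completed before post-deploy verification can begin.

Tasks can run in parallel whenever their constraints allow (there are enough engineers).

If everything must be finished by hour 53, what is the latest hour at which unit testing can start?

10

Post-deploy verification has no dependents, so it just needs to finish by hour 53. Starting by 53 − 4 = hour 49 achieves that.
Production deploy has to be done before post-deploy verification (must start by hour 49, minus 3-hour gap → hour 46). That means finishing by hour 46, i.e. starting by 46 − 3 = hour 43.
Load testing has to be done before production deploy (must start by hour 43, minus 2-hour gap → hour 41). That means finishing by hour 41, i.e. starting by 41 − 8 = hour 33.
Integration testing must finish in time for load testing (must start by hour 33, minus 2-hour gap → hour 31); post-deploy verification (must start by hour 49). The tightest is hour 31, so integration testing must start by 31 − 9 = hour 22.
For unit testing: integration testing (must start by hour 22, minus 3-hour gap → hour 19); post-deploy verification (must start by hour 49). The most restrictive is hour 19; with a 9-hour duration, unit testing must start by hour 10.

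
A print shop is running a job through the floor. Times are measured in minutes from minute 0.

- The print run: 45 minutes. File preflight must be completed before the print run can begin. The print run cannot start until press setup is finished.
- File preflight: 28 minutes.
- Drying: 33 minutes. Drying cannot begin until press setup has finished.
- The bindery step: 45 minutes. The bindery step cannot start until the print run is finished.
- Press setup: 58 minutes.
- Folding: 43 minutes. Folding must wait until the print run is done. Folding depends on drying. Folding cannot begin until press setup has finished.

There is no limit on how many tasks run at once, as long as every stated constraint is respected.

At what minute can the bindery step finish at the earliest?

Press setup can start immediately at minute 0; it finishes at minute 58.
Nothing blocks file preflight, so it runs from minute 0 to minute 28.
The print run cannot start until file preflight (finishes minute 28); press setup (finishes minute 58). The controlling bound is minute 58, so the print run finishes at 58 + 45 = minute 103.
After the print run (finishes minute 103), the bindery step can start at minute 103 and finishes at minute 148.

148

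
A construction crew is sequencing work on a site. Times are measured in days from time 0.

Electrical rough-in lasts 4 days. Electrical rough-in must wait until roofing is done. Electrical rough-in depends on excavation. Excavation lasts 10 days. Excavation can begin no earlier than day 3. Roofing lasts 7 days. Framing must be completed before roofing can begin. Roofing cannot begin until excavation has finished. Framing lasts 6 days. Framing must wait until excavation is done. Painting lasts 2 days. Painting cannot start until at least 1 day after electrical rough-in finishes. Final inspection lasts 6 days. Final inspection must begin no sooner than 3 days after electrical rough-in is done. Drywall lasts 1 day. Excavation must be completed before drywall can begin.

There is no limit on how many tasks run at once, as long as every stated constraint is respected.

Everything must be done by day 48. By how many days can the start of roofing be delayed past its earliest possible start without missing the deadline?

9

After its own release at day 3, excavation can start at day 3 and finishes at day 13.
Framing cannot begin until excavation (finishes day 13). It runs from day 13 to 13 + 6 = day 19.
Roofing cannot start until framing (finishes day 19); excavation (finishes day 13). The controlling bound is day 19, so roofing finishes at 19 + 7 = day 26.

Working backward from the deadline:
Nothing follows painting; the deadline of day 48 is its only limit. It must start by 48 − 2 = day 46.
Final inspection must finish by day 48; it takes 6 days, so it must start by 48 − 6 = day 42.
Electrical rough-in has several dependents: painting (must start by day 46, minus 1-day gap → day 45); final inspection (must start by day 42, minus 3-day gap → day 39). The earliest of those limits is day 39, so electrical rough-in must start by 39 − 4 = day 35.
Roofing has to be done before electrical rough-in (must start by day 35). That means finishing by day 35, i.e. starting by 35 − 7 = day 28.
So roofing can start as early as day 19 and as late as day 28, giving 28 − 19 = 9 days of slack.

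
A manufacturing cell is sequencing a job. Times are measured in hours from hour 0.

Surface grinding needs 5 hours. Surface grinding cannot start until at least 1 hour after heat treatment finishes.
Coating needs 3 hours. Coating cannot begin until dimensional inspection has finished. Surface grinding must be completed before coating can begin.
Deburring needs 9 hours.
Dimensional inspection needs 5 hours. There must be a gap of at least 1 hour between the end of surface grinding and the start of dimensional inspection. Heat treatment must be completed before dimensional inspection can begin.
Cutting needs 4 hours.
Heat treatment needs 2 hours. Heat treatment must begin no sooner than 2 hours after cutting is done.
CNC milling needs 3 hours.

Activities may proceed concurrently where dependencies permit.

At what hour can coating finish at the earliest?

23

Cutting has no prerequisites, so it starts at hour 0 and finishes at hour 4.
Heat treatment waits on cutting (finishes hour 4, plus 2-hour gap → hour 6), so it starts at hour 6 and finishes at 6 + 2 = hour 8.
Surface grinding waits on heat treatment (finishes hour 8, plus 1-hour gap → hour 9), so it starts at hour 9 and finishes at 9 + 5 = hour 14.
Dimensional inspection has to wait for surface grinding (finishes hour 14, plus 1-hour gap → hour 15); heat treatment (finishes hour 8). The latest of these is hour 15, so dimensional inspection runs hour 15 to 15 + 5 = hour 20.
Coating has to wait for dimensional inspection (finishes hour 20); surface grinding (finishes hour 14). The latest of these is hour 20, so coating runs hour 20 to 20 + 3 = hour 23.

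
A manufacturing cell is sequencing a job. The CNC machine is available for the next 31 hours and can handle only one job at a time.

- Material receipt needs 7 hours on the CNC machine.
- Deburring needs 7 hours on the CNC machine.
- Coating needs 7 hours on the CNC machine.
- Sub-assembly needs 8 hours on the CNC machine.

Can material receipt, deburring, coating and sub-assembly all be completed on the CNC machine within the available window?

Running back to back, the jobs need 7 + 7 + 7 + 8 = 29 hours on the CNC machine.
Since 29 ≤ 31, they fit within the window.

Yes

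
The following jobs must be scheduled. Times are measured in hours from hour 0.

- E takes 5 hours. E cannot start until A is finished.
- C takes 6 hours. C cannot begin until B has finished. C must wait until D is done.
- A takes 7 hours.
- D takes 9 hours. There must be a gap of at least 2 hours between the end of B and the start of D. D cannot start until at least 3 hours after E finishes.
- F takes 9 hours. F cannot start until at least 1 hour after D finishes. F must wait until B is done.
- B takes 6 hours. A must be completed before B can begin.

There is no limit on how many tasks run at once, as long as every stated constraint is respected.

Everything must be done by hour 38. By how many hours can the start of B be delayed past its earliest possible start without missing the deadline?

A can start immediately at hour 0; it finishes at hour 7.
B waits on A (finishes hour 7), so it starts at hour 7 and finishes at 7 + 6 = hour 13.

Working backward from the deadline:
C must finish by hour 38; it takes 6 hours, so it must start by 38 − 6 = hour 32.
F must finish by hour 38; it takes 9 hours, so it must start by 38 − 9 = hour 29.
D must finish in time for C (must start by hour 32); F (must start by hour 29, minus 1-hour gap → hour 28). The tightest is hour 28, so D must start by 28 − 9 = hour 19.
B has several dependents: C (must start by hour 32); D (must start by hour 19, minus 2-hour gap → hour 17); F (must start by hour 29). The earliest of those limits is hour 17, so B must start by 17 − 6 = hour 11.
So B can start as early as hour 7 and as late as hour 11, giving 11 − 7 = 4 hours of slack.

4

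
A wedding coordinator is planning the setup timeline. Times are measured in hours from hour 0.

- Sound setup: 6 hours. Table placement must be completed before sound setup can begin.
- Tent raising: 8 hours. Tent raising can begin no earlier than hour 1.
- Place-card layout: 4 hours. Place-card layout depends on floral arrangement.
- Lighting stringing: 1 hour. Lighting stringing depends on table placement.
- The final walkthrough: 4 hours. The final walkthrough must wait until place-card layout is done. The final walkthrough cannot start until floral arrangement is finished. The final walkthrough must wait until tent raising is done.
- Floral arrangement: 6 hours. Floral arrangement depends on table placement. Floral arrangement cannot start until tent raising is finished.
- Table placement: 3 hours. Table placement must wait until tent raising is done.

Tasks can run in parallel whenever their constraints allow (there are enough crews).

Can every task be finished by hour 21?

No

Tent raising cannot begin until its own release at hour 1. It runs from hour 1 to 1 + 8 = hour 9.
Table placement cannot begin until tent raising (finishes hour 9). It runs from hour 9 to 9 + 3 = hour 12.
After table placement (finishes hour 12), sound setup can start at hour 12 and finishes at hour 18.
Lighting stringing cannot begin until table placement (finishes hour 12). It runs from hour 12 to 12 + 1 = hour 13.
For floral arrangement: table placement (finishes hour 12); tent raising (finishes hour 9). Taking the maximum gives a start of hour 12, and it finishes at 12 + 6 = hour 18.
After floral arrangement (finishes hour 18), place-card layout can start at hour 18 and finishes at hour 22.
The final walkthrough has to wait for place-card layout (finishes hour 22); floral arrangement (finishes hour 18); tent raising (finishes hour 9). The latest of these is hour 22, so the final walkthrough runs hour 22 to 22 + 4 = hour 26.
The earliest everything can be done is hour 26, which is after the deadline of 21, so it is not possible.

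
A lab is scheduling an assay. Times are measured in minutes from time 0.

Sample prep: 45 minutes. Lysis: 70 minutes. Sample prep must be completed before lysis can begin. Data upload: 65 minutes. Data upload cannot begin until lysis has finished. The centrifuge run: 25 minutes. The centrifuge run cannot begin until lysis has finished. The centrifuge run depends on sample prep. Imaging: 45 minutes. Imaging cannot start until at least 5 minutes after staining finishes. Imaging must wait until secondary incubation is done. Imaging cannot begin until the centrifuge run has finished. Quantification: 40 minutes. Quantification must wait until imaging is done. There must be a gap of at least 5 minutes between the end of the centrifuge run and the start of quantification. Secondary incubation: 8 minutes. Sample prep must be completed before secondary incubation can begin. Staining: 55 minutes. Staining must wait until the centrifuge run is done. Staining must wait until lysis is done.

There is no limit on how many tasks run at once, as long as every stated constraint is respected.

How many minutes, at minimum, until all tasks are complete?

Nothing blocks sample prep, so it runs from minute 0 to minute 45.
After sample prep (finishes minute 45), secondary incubation can start at minute 45 and finishes at minute 53.
After sample prep (finishes minute 45), lysis can start at minute 45 and finishes at minute 115.
Data upload waits on lysis (finishes minute 115), so it starts at minute 115 and finishes at 115 + 65 = minute 180.
The centrifuge run cannot start until lysis (finishes minute 115); sample prep (finishes minute 45). The controlling bound is minute 115, so the centrifuge run finishes at 115 + 25 = minute 140.
Staining has to wait for the centrifuge run (finishes minute 140); lysis (finishes minute 115). The latest of these is minute 140, so staining runs minute 140 to 140 + 55 = minute 195.
Imaging cannot start until staining (finishes minute 195, plus 5-minute gap → minute 200); secondary incubation (finishes minute 53); the centrifuge run (finishes minute 140). The controlling bound is minute 200, so imaging finishes at 200 + 45 = minute 245.
Quantification has to wait for imaging (finishes minute 245); the centrifuge run (finishes minute 140, plus 5-minute gap → minute 145). The latest of these is minute 245, so quantification runs minute 245 to 245 + 40 = minute 285.
All tasks are finished once the last one completes. Finish times: Sample prep at 45, Lysis at 115, The centrifuge run at 140, Staining at 195, Secondary incubation at 53, Imaging at 245, Quantification at 285, Data upload at 180. The latest is minute 285.

285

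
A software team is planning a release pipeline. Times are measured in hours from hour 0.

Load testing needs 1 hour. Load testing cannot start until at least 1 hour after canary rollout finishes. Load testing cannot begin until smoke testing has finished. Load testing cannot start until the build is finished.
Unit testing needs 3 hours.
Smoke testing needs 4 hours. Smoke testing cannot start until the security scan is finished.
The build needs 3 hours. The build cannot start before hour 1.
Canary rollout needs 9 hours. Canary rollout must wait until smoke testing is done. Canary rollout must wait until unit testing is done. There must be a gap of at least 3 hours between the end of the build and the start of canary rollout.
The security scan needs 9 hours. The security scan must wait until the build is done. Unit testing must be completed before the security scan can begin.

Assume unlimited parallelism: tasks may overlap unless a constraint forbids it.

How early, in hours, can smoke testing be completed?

17

Unit testing has no prerequisites, so it starts at hour 0 and finishes at hour 3.
The build cannot begin until its own release at hour 1. It runs from hour 1 to 1 + 3 = hour 4.
The security scan cannot start until the build (finishes hour 4); unit testing (finishes hour 3). The controlling bound is hour 4, so the security scan finishes at 4 + 9 = hour 13.
Smoke testing cannot begin until the security scan (finishes hour 13). It runs from hour 13 to 13 + 4 = hour 17.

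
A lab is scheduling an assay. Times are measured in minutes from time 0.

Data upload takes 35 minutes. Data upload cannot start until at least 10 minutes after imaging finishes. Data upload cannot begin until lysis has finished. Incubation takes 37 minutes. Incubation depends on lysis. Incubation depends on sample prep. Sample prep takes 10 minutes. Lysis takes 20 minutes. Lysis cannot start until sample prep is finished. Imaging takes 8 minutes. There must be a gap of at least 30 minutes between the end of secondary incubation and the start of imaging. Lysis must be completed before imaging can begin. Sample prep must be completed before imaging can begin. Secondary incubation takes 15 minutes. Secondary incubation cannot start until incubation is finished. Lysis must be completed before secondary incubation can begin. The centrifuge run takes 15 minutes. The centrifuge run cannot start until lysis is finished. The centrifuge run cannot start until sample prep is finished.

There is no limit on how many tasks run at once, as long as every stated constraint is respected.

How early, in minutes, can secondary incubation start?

67

Sample prep can start immediately at minute 0; it finishes at minute 10.
After sample prep (finishes minute 10), lysis can start at minute 10 and finishes at minute 30.
Incubation cannot start until lysis (finishes minute 30); sample prep (finishes minute 10). The controlling bound is minute 30, so incubation finishes at 30 + 37 = minute 67.
Secondary incubation waits on incubation (finishes minute 67); lysis (finishes minute 30). The latest of these is minute 67, which is the earliest secondary incubation can start.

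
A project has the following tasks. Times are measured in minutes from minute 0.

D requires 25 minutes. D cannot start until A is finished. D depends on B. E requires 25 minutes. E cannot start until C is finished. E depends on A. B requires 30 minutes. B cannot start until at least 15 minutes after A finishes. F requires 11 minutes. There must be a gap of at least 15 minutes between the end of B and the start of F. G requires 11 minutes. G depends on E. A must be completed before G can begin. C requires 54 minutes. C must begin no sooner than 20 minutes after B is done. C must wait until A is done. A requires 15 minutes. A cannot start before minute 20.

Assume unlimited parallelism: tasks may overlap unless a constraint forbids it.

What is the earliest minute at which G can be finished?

190

After its own release at minute 20, A can start at minute 20 and finishes at minute 35.
B waits on A (finishes minute 35, plus 15-minute gap → minute 50), so it starts at minute 50 and finishes at 50 + 30 = minute 80.
For C: B (finishes minute 80, plus 20-minute gap → minute 100); A (finishes minute 35). Taking the maximum gives a start of minute 100, and it finishes at 100 + 54 = minute 154.
E needs all of C (finishes minute 154); A (finishes minute 35). That puts its earliest start at minute 154; it finishes at 154 + 25 = minute 179.
G has to wait for E (finishes minute 179); A (finishes minute 35). The latest of these is minute 179, so G runs minute 179 to 179 + 11 = minute 190.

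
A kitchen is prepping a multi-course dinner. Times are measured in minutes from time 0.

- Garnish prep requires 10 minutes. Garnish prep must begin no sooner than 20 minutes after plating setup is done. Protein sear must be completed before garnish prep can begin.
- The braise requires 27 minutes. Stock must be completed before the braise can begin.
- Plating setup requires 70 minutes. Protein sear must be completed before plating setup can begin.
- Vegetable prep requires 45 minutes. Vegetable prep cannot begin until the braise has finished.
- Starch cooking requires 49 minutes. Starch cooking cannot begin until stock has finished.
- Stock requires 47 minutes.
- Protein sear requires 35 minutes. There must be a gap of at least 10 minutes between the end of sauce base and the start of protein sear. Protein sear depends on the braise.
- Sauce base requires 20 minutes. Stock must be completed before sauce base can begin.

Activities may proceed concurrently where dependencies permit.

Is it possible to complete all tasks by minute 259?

Yes

Nothing blocks stock, so it runs from minute 0 to minute 47.
Starch cooking cannot begin until stock (finishes minute 47). It runs from minute 47 to 47 + 49 = minute 96.
The braise waits on stock (finishes minute 47), so it starts at minute 47 and finishes at 47 + 27 = minute 74.
Vegetable prep cannot begin until the braise (finishes minute 74). It runs from minute 74 to 74 + 45 = minute 119.
Sauce base waits on stock (finishes minute 47), so it starts at minute 47 and finishes at 47 + 20 = minute 67.
For protein sear: sauce base (finishes minute 67, plus 10-minute gap → minute 77); the braise (finishes minute 74). Taking the maximum gives a start of minute 77, and it finishes at 77 + 35 = minute 112.
Plating setup waits on protein sear (finishes minute 112), so it starts at minute 112 and finishes at 112 + 70 = minute 182.
Garnish prep needs all of plating setup (finishes minute 182, plus 20-minute gap → minute 202); protein sear (finishes minute 112). That puts its earliest start at minute 202; it finishes at 202 + 10 = minute 212.
Every task is finished by minute 212, which is no later than the deadline of 259, so the schedule is feasible.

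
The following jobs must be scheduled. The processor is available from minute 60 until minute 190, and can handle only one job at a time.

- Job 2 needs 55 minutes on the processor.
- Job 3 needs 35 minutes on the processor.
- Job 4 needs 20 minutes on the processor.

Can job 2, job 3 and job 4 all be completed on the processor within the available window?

The processor window is 190 − 60 = 130 minutes.
Running back to back, the jobs need 55 + 35 + 20 = 110 minutes on the processor.
Since 110 ≤ 130, they fit within the window.

Yes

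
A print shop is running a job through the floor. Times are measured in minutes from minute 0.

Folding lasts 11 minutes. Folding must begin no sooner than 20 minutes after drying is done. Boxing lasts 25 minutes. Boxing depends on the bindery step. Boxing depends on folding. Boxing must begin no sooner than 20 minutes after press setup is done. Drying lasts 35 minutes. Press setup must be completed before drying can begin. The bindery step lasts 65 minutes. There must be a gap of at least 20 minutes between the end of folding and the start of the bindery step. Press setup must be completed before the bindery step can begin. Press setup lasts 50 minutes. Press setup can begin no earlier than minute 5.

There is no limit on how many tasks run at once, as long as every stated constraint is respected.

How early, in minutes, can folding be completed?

121

Press setup cannot begin until its own release at minute 5. It runs from minute 5 to 5 + 50 = minute 55.
Drying waits on press setup (finishes minute 55), so it starts at minute 55 and finishes at 55 + 35 = minute 90.
Folding waits on drying (finishes minute 90, plus 20-minute gap → minute 110), so it starts at minute 110 and finishes at 110 + 11 = minute 121.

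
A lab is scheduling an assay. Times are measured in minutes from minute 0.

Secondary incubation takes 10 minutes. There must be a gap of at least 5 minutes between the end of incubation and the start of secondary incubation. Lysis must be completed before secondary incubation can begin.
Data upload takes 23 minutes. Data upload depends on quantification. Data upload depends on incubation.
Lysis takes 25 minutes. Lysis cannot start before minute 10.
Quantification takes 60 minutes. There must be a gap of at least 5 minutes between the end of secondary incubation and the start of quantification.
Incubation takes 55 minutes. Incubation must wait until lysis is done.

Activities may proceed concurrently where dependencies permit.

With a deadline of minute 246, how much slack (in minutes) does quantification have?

53

Lysis cannot begin until its own release at minute 10. It runs from minute 10 to 10 + 25 = minute 35.
After lysis (finishes minute 35), incubation can start at minute 35 and finishes at minute 90.
Secondary incubation has to wait for incubation (finishes minute 90, plus 5-minute gap → minute 95); lysis (finishes minute 35). The latest of these is minute 95, so secondary incubation runs minute 95 to 95 + 10 = minute 105.
Quantification cannot begin until secondary incubation (finishes minute 105, plus 5-minute gap → minute 110). It runs from minute 110 to 110 + 60 = minute 170.

Working backward from the deadline:
Nothing follows data upload; the deadline of minute 246 is its only limit. It must start by 246 − 23 = minute 223.
Quantification feeds into data upload (must start by minute 223); so quantification must finish by minute 223 and therefore start by minute 163.
So quantification can start as early as minute 110 and as late as minute 163, giving 163 − 110 = 53 minutes of slack.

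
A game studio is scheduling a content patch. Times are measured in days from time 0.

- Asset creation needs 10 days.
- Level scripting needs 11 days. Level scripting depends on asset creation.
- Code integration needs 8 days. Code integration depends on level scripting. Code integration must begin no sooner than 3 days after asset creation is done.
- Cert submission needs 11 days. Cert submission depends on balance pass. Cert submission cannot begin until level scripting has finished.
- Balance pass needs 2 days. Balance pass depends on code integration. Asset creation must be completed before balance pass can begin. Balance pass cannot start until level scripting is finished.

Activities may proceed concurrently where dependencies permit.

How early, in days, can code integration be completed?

29

Asset creation can start immediately at day 0; it finishes at day 10.
After asset creation (finishes day 10), level scripting can start at day 10 and finishes at day 21.
For code integration: level scripting (finishes day 21); asset creation (finishes day 10, plus 3-day gap → day 13). Taking the maximum gives a start of day 21, and it finishes at 21 + 8 = day 29.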